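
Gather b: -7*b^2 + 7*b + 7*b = -7*b^2 + 14*b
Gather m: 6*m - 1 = 6*m - 1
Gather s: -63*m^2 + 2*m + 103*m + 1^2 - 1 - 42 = -63*m^2 + 105*m - 42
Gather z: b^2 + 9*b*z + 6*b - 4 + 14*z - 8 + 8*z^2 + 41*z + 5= b^2 + 6*b + 8*z^2 + z*(9*b + 55) - 7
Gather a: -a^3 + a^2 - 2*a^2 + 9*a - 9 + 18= -a^3 - a^2 + 9*a + 9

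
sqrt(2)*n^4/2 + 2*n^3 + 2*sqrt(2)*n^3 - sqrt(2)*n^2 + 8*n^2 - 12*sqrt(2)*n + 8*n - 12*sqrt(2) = (n + 2)*(n - sqrt(2))*(n + 3*sqrt(2))*(sqrt(2)*n/2 + sqrt(2))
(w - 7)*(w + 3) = w^2 - 4*w - 21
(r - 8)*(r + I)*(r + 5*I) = r^3 - 8*r^2 + 6*I*r^2 - 5*r - 48*I*r + 40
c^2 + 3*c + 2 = (c + 1)*(c + 2)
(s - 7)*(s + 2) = s^2 - 5*s - 14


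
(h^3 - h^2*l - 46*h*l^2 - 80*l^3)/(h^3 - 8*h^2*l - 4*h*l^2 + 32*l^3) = (h + 5*l)/(h - 2*l)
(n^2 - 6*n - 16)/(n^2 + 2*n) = (n - 8)/n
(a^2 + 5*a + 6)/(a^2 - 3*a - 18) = (a + 2)/(a - 6)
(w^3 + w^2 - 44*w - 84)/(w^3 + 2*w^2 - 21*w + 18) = (w^2 - 5*w - 14)/(w^2 - 4*w + 3)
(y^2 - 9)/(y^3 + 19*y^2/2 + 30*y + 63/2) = 2*(y - 3)/(2*y^2 + 13*y + 21)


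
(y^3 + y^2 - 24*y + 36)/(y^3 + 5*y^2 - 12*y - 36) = (y - 2)/(y + 2)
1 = 1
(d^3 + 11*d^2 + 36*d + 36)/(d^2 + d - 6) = (d^2 + 8*d + 12)/(d - 2)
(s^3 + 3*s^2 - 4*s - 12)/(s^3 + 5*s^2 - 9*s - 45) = (s^2 - 4)/(s^2 + 2*s - 15)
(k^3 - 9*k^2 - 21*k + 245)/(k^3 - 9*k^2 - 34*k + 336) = (k^2 - 2*k - 35)/(k^2 - 2*k - 48)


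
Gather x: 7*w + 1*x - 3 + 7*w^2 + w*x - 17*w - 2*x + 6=7*w^2 - 10*w + x*(w - 1) + 3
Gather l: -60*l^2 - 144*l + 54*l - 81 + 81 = -60*l^2 - 90*l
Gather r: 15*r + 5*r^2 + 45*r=5*r^2 + 60*r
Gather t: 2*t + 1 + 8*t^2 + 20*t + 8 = 8*t^2 + 22*t + 9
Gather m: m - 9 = m - 9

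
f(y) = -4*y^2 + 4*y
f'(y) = 4 - 8*y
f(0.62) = 0.94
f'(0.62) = -0.96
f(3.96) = -46.89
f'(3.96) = -27.68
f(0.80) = 0.64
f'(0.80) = -2.40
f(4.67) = -68.56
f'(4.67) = -33.36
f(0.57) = 0.98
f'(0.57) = -0.56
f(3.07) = -25.42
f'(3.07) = -20.56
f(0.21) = 0.66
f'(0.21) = 2.32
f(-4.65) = -105.09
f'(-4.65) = 41.20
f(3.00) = -24.00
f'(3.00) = -20.00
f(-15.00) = -960.00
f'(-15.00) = 124.00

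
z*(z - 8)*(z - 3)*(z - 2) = z^4 - 13*z^3 + 46*z^2 - 48*z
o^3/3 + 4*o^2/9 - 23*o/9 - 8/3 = (o/3 + 1)*(o - 8/3)*(o + 1)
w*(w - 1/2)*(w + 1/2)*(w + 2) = w^4 + 2*w^3 - w^2/4 - w/2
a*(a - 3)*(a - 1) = a^3 - 4*a^2 + 3*a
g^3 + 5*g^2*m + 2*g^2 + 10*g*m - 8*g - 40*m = (g - 2)*(g + 4)*(g + 5*m)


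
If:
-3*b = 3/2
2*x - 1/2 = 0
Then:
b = -1/2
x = 1/4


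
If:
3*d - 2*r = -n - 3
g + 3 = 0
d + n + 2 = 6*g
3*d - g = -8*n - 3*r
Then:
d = -365/4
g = -3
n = 285/4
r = -399/4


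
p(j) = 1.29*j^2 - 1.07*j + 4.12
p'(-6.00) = -16.55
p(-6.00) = 56.98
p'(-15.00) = -39.77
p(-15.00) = 310.42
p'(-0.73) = -2.95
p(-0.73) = 5.59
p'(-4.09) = -11.62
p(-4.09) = 30.08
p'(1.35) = 2.41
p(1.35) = 5.03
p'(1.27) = 2.21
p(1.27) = 4.84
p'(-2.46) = -7.42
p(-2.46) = 14.56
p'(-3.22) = -9.38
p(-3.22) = 20.94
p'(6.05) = 14.54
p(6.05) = 44.86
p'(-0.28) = -1.79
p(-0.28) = 4.52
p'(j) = 2.58*j - 1.07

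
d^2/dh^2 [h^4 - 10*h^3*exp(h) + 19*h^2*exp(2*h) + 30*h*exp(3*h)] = -10*h^3*exp(h) + 76*h^2*exp(2*h) - 60*h^2*exp(h) + 12*h^2 + 270*h*exp(3*h) + 152*h*exp(2*h) - 60*h*exp(h) + 180*exp(3*h) + 38*exp(2*h)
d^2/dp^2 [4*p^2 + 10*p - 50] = 8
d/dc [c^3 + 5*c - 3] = 3*c^2 + 5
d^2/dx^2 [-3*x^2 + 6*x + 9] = -6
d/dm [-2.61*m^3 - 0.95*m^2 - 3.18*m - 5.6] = -7.83*m^2 - 1.9*m - 3.18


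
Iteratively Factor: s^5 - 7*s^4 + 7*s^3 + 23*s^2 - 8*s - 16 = (s + 1)*(s^4 - 8*s^3 + 15*s^2 + 8*s - 16) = (s - 4)*(s + 1)*(s^3 - 4*s^2 - s + 4) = (s - 4)*(s - 1)*(s + 1)*(s^2 - 3*s - 4) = (s - 4)^2*(s - 1)*(s + 1)*(s + 1)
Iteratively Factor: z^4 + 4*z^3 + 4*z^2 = (z)*(z^3 + 4*z^2 + 4*z) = z^2*(z^2 + 4*z + 4) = z^2*(z + 2)*(z + 2)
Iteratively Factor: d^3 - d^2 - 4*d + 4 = (d + 2)*(d^2 - 3*d + 2) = (d - 2)*(d + 2)*(d - 1)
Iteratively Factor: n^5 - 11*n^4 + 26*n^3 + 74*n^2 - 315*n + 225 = (n - 3)*(n^4 - 8*n^3 + 2*n^2 + 80*n - 75) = (n - 3)*(n + 3)*(n^3 - 11*n^2 + 35*n - 25) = (n - 5)*(n - 3)*(n + 3)*(n^2 - 6*n + 5) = (n - 5)^2*(n - 3)*(n + 3)*(n - 1)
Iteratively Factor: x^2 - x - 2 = (x + 1)*(x - 2)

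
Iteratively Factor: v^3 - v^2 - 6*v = (v + 2)*(v^2 - 3*v) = v*(v + 2)*(v - 3)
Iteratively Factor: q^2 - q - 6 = (q - 3)*(q + 2)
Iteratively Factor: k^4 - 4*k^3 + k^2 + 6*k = (k + 1)*(k^3 - 5*k^2 + 6*k) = (k - 2)*(k + 1)*(k^2 - 3*k) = (k - 3)*(k - 2)*(k + 1)*(k)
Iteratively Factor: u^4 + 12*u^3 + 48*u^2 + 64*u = (u + 4)*(u^3 + 8*u^2 + 16*u) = (u + 4)^2*(u^2 + 4*u) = (u + 4)^3*(u)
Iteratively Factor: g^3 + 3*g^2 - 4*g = (g - 1)*(g^2 + 4*g) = (g - 1)*(g + 4)*(g)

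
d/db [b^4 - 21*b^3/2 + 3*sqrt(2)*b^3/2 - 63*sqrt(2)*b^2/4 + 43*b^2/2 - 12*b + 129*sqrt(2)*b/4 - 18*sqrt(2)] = 4*b^3 - 63*b^2/2 + 9*sqrt(2)*b^2/2 - 63*sqrt(2)*b/2 + 43*b - 12 + 129*sqrt(2)/4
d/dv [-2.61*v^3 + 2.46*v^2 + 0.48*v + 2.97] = -7.83*v^2 + 4.92*v + 0.48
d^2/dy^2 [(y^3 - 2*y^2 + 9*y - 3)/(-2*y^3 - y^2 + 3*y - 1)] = 2*(10*y^6 - 126*y^5 + 66*y^4 - 45*y^3 + 66*y^2 - 21*y - 1)/(8*y^9 + 12*y^8 - 30*y^7 - 23*y^6 + 57*y^5 - 6*y^4 - 39*y^3 + 30*y^2 - 9*y + 1)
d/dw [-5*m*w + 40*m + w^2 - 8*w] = -5*m + 2*w - 8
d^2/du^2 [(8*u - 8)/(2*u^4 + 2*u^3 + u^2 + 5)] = 16*(4*u^2*(u - 1)*(4*u^2 + 3*u + 1)^2 - (8*u^3 + 6*u^2 + 2*u + (u - 1)*(12*u^2 + 6*u + 1))*(2*u^4 + 2*u^3 + u^2 + 5))/(2*u^4 + 2*u^3 + u^2 + 5)^3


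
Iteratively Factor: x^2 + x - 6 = (x - 2)*(x + 3)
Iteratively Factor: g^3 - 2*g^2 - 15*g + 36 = (g + 4)*(g^2 - 6*g + 9) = (g - 3)*(g + 4)*(g - 3)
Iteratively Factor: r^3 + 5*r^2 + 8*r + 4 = (r + 2)*(r^2 + 3*r + 2) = (r + 2)^2*(r + 1)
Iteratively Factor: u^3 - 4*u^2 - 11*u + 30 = (u - 2)*(u^2 - 2*u - 15) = (u - 5)*(u - 2)*(u + 3)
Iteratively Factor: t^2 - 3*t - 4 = (t - 4)*(t + 1)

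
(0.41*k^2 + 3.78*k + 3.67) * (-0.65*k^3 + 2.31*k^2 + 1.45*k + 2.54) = -0.2665*k^5 - 1.5099*k^4 + 6.9408*k^3 + 15.0001*k^2 + 14.9227*k + 9.3218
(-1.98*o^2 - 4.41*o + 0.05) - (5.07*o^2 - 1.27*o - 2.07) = -7.05*o^2 - 3.14*o + 2.12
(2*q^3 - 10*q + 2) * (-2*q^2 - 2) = -4*q^5 + 16*q^3 - 4*q^2 + 20*q - 4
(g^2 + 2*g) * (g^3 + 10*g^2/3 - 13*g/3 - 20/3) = g^5 + 16*g^4/3 + 7*g^3/3 - 46*g^2/3 - 40*g/3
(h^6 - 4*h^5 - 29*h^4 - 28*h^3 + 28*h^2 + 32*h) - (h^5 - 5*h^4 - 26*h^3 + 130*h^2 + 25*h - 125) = h^6 - 5*h^5 - 24*h^4 - 2*h^3 - 102*h^2 + 7*h + 125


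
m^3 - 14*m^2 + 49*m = m*(m - 7)^2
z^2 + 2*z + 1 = (z + 1)^2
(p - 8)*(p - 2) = p^2 - 10*p + 16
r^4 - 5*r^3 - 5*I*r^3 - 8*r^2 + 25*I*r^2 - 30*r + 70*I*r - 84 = (r - 7)*(r + 2)*(r - 6*I)*(r + I)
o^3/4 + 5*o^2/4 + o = o*(o/4 + 1)*(o + 1)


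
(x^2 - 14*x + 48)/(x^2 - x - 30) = (x - 8)/(x + 5)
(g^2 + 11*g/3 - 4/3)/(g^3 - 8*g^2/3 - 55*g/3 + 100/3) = (3*g - 1)/(3*g^2 - 20*g + 25)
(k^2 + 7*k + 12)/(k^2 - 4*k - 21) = (k + 4)/(k - 7)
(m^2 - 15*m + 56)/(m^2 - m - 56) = (m - 7)/(m + 7)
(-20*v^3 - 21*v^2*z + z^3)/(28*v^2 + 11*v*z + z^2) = (-5*v^2 - 4*v*z + z^2)/(7*v + z)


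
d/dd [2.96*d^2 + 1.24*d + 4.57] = 5.92*d + 1.24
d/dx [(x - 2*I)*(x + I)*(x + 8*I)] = 3*x^2 + 14*I*x + 10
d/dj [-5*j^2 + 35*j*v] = -10*j + 35*v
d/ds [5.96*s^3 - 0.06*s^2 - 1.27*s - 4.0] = 17.88*s^2 - 0.12*s - 1.27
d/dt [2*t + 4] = 2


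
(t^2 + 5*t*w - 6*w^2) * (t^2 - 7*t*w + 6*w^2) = t^4 - 2*t^3*w - 35*t^2*w^2 + 72*t*w^3 - 36*w^4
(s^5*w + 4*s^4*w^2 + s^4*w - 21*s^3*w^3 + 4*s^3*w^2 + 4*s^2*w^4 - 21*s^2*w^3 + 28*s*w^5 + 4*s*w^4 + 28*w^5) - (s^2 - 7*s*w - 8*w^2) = s^5*w + 4*s^4*w^2 + s^4*w - 21*s^3*w^3 + 4*s^3*w^2 + 4*s^2*w^4 - 21*s^2*w^3 - s^2 + 28*s*w^5 + 4*s*w^4 + 7*s*w + 28*w^5 + 8*w^2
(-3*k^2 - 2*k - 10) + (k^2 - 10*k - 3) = -2*k^2 - 12*k - 13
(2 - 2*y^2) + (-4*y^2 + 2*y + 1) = -6*y^2 + 2*y + 3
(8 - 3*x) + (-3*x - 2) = 6 - 6*x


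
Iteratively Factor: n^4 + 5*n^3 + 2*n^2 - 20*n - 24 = (n - 2)*(n^3 + 7*n^2 + 16*n + 12) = (n - 2)*(n + 3)*(n^2 + 4*n + 4) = (n - 2)*(n + 2)*(n + 3)*(n + 2)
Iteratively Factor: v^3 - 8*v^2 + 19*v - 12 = (v - 1)*(v^2 - 7*v + 12) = (v - 4)*(v - 1)*(v - 3)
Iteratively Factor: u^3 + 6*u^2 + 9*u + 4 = (u + 1)*(u^2 + 5*u + 4) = (u + 1)*(u + 4)*(u + 1)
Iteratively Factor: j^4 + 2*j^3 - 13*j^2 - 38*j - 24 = (j + 1)*(j^3 + j^2 - 14*j - 24) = (j - 4)*(j + 1)*(j^2 + 5*j + 6) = (j - 4)*(j + 1)*(j + 3)*(j + 2)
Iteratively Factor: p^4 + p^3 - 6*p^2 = (p)*(p^3 + p^2 - 6*p) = p*(p - 2)*(p^2 + 3*p) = p^2*(p - 2)*(p + 3)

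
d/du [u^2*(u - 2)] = u*(3*u - 4)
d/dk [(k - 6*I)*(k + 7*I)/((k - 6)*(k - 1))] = (-k^2*(7 + I) - 72*k + 294 + 6*I)/(k^4 - 14*k^3 + 61*k^2 - 84*k + 36)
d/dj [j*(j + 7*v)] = 2*j + 7*v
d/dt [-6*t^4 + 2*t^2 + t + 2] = -24*t^3 + 4*t + 1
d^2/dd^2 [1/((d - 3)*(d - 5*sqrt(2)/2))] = 4*(4*(d - 3)^2 + 2*(d - 3)*(2*d - 5*sqrt(2)) + (2*d - 5*sqrt(2))^2)/((d - 3)^3*(2*d - 5*sqrt(2))^3)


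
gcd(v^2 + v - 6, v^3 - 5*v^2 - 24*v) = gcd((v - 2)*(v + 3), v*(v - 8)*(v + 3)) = v + 3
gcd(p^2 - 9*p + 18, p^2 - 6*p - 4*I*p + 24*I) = p - 6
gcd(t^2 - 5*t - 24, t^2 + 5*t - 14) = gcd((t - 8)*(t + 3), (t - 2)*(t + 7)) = 1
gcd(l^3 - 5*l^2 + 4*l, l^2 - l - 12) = l - 4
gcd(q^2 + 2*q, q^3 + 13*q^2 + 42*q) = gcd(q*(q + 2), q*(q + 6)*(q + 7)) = q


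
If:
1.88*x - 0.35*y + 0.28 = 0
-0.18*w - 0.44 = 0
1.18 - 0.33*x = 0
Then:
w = -2.44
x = 3.58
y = 20.01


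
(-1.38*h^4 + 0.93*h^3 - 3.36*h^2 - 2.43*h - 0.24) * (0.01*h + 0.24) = -0.0138*h^5 - 0.3219*h^4 + 0.1896*h^3 - 0.8307*h^2 - 0.5856*h - 0.0576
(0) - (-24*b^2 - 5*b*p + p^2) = 24*b^2 + 5*b*p - p^2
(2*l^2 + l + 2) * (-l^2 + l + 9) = -2*l^4 + l^3 + 17*l^2 + 11*l + 18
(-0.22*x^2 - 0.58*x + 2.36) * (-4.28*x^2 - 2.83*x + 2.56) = 0.9416*x^4 + 3.105*x^3 - 9.0226*x^2 - 8.1636*x + 6.0416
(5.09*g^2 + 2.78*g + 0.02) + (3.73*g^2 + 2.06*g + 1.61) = 8.82*g^2 + 4.84*g + 1.63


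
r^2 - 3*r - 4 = (r - 4)*(r + 1)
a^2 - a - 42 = (a - 7)*(a + 6)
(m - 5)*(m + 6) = m^2 + m - 30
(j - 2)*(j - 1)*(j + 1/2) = j^3 - 5*j^2/2 + j/2 + 1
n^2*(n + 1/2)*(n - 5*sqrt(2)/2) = n^4 - 5*sqrt(2)*n^3/2 + n^3/2 - 5*sqrt(2)*n^2/4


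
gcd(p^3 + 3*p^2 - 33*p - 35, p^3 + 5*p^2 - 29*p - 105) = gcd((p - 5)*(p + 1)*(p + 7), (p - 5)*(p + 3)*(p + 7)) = p^2 + 2*p - 35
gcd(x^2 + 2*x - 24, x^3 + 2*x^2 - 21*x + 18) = x + 6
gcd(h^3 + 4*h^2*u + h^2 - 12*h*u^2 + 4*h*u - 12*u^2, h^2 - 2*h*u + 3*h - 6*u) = -h + 2*u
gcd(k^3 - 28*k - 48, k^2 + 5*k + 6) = k + 2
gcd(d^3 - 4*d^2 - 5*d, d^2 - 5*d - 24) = 1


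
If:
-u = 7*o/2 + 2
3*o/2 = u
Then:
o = -2/5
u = -3/5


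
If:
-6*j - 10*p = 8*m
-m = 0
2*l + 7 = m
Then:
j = -5*p/3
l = -7/2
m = 0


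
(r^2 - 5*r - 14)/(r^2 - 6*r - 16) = (r - 7)/(r - 8)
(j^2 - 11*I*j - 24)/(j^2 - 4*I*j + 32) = (j - 3*I)/(j + 4*I)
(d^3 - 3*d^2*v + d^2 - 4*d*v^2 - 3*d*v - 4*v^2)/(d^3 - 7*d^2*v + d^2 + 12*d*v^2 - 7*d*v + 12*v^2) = (-d - v)/(-d + 3*v)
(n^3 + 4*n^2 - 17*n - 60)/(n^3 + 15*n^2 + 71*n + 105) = (n - 4)/(n + 7)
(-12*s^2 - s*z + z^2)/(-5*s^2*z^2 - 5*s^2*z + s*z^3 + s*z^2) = (12*s^2 + s*z - z^2)/(s*z*(5*s*z + 5*s - z^2 - z))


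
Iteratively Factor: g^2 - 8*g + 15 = (g - 5)*(g - 3)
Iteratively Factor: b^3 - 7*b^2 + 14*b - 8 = (b - 4)*(b^2 - 3*b + 2) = (b - 4)*(b - 2)*(b - 1)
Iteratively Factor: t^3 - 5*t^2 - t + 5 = (t - 5)*(t^2 - 1) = (t - 5)*(t - 1)*(t + 1)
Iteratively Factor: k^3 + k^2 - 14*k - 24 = (k + 3)*(k^2 - 2*k - 8) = (k + 2)*(k + 3)*(k - 4)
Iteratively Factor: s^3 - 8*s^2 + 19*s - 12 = (s - 3)*(s^2 - 5*s + 4) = (s - 3)*(s - 1)*(s - 4)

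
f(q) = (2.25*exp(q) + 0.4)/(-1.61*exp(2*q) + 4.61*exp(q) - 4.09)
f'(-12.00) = 0.00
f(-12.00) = -0.10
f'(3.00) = 0.09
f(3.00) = -0.08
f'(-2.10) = -0.11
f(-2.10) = -0.19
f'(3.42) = 0.06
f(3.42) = -0.05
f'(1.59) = 0.99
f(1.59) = -0.57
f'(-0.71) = -0.96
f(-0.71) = -0.68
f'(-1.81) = -0.15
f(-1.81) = -0.23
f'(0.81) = 6.58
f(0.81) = -2.93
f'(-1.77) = -0.16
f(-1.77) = -0.23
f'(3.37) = 0.06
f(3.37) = -0.05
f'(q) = (2.25*exp(q) + 0.4)*(3.22*exp(2*q) - 4.61*exp(q))/(-1.61*exp(2*q) + 4.61*exp(q) - 4.09)^2 + 2.25*exp(q)/(-1.61*exp(2*q) + 4.61*exp(q) - 4.09) = (3.6225*exp(2*q) + 1.288*exp(q) - 11.0465)*exp(q)/(2.5921*exp(4*q) - 14.8442*exp(3*q) + 34.4219*exp(2*q) - 37.7098*exp(q) + 16.7281)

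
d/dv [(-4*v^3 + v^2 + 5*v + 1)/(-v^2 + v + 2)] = (4*v^4 - 8*v^3 - 18*v^2 + 6*v + 9)/(v^4 - 2*v^3 - 3*v^2 + 4*v + 4)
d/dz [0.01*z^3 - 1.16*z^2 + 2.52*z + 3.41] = 0.03*z^2 - 2.32*z + 2.52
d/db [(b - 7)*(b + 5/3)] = 2*b - 16/3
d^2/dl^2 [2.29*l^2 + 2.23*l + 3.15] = 4.58000000000000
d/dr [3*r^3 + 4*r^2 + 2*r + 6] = 9*r^2 + 8*r + 2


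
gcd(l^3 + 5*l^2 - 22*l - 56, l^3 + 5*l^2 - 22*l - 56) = l^3 + 5*l^2 - 22*l - 56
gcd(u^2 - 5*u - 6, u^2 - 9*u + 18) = u - 6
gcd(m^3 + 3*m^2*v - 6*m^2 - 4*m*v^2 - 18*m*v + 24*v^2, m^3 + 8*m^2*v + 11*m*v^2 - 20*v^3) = -m^2 - 3*m*v + 4*v^2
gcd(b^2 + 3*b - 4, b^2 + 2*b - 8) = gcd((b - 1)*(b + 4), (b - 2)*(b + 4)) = b + 4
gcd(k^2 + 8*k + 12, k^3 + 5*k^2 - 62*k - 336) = k + 6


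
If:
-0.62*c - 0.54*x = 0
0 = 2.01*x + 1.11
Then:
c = 0.48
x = -0.55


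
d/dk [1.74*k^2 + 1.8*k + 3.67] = 3.48*k + 1.8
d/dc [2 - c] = -1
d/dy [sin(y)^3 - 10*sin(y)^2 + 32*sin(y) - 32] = (3*sin(y)^2 - 20*sin(y) + 32)*cos(y)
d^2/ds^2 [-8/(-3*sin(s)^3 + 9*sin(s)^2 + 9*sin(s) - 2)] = 72*(9*sin(s)^6 + 33*sin(s)^5 - 72*sin(s)^4 - 69*sin(s)^3 + 73*sin(s)^2 + 48*sin(s) + 18*cos(s)^6 + 4)/(3*sin(s)^3 - 9*sin(s)^2 - 9*sin(s) + 2)^3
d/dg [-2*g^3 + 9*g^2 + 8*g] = -6*g^2 + 18*g + 8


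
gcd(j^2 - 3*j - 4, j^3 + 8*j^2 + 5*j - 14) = 1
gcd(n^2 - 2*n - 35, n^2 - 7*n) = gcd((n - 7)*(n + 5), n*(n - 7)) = n - 7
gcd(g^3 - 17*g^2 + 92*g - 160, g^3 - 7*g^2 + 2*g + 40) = g^2 - 9*g + 20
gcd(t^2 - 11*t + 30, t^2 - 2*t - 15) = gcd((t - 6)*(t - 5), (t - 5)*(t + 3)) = t - 5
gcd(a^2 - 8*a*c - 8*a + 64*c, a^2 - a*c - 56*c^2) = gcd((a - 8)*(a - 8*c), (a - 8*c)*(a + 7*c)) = a - 8*c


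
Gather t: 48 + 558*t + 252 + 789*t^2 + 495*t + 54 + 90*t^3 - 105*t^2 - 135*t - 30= 90*t^3 + 684*t^2 + 918*t + 324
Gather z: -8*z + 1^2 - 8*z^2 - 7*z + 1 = -8*z^2 - 15*z + 2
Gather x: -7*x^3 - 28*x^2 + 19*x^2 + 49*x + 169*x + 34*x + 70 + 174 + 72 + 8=-7*x^3 - 9*x^2 + 252*x + 324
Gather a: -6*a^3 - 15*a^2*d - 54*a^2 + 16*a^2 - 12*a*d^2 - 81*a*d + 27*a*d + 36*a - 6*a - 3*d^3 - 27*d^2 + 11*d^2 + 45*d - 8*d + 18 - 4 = -6*a^3 + a^2*(-15*d - 38) + a*(-12*d^2 - 54*d + 30) - 3*d^3 - 16*d^2 + 37*d + 14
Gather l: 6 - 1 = 5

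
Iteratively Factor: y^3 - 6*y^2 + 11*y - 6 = (y - 1)*(y^2 - 5*y + 6) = (y - 2)*(y - 1)*(y - 3)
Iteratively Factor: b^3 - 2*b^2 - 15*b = (b)*(b^2 - 2*b - 15) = b*(b + 3)*(b - 5)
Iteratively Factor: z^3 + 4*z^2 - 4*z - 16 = (z + 2)*(z^2 + 2*z - 8) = (z - 2)*(z + 2)*(z + 4)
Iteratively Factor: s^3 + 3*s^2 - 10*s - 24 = (s - 3)*(s^2 + 6*s + 8) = (s - 3)*(s + 2)*(s + 4)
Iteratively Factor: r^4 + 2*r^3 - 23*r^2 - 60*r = (r - 5)*(r^3 + 7*r^2 + 12*r) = r*(r - 5)*(r^2 + 7*r + 12) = r*(r - 5)*(r + 4)*(r + 3)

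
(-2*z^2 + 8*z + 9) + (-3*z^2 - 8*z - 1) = 8 - 5*z^2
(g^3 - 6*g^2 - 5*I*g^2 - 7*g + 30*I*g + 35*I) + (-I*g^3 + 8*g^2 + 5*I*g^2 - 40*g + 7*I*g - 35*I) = g^3 - I*g^3 + 2*g^2 - 47*g + 37*I*g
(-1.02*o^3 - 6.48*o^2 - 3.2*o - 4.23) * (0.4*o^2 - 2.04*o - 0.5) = -0.408*o^5 - 0.511200000000001*o^4 + 12.4492*o^3 + 8.076*o^2 + 10.2292*o + 2.115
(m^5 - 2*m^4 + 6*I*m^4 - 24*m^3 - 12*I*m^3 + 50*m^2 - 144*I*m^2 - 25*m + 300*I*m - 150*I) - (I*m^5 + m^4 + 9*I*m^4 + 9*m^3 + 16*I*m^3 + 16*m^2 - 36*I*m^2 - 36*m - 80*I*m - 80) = m^5 - I*m^5 - 3*m^4 - 3*I*m^4 - 33*m^3 - 28*I*m^3 + 34*m^2 - 108*I*m^2 + 11*m + 380*I*m + 80 - 150*I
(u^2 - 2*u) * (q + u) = q*u^2 - 2*q*u + u^3 - 2*u^2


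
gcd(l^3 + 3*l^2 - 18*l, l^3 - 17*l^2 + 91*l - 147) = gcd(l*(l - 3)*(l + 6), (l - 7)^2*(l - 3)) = l - 3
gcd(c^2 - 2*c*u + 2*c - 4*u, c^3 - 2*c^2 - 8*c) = c + 2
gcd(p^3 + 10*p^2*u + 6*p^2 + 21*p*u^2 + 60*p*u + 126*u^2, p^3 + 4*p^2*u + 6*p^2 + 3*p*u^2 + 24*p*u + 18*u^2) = p^2 + 3*p*u + 6*p + 18*u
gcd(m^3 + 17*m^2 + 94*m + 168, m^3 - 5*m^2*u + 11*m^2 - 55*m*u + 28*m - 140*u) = m^2 + 11*m + 28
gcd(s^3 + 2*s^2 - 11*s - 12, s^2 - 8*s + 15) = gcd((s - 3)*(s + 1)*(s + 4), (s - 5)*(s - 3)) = s - 3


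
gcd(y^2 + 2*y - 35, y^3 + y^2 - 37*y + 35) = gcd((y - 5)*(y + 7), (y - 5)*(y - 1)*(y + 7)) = y^2 + 2*y - 35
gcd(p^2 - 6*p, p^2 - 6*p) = p^2 - 6*p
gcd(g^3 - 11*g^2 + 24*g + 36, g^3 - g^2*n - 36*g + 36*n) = g - 6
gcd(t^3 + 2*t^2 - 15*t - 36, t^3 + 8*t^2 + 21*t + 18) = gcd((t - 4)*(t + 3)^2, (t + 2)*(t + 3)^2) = t^2 + 6*t + 9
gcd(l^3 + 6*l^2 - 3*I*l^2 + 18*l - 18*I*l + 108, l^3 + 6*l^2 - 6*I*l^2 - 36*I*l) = l^2 + l*(6 - 6*I) - 36*I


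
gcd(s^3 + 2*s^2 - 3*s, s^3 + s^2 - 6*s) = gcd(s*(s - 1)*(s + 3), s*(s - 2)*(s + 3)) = s^2 + 3*s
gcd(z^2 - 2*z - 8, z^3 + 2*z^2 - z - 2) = z + 2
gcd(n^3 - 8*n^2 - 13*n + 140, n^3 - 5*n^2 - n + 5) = n - 5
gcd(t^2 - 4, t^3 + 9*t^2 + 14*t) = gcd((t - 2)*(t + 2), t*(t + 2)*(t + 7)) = t + 2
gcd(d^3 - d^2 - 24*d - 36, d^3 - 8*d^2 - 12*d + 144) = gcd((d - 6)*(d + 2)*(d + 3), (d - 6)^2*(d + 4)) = d - 6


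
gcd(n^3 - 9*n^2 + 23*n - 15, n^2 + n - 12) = n - 3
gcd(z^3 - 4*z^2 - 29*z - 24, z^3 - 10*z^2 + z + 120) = z^2 - 5*z - 24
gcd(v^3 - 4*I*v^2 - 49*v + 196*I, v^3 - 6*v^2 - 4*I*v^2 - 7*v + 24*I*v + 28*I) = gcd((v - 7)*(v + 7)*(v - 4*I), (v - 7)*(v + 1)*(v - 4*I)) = v^2 + v*(-7 - 4*I) + 28*I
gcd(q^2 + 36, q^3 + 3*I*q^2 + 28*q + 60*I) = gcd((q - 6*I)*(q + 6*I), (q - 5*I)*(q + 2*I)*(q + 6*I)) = q + 6*I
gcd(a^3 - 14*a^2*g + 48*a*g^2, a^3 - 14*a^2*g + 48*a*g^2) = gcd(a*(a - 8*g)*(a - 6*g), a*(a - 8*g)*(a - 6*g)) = a^3 - 14*a^2*g + 48*a*g^2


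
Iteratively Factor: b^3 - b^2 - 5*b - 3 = (b + 1)*(b^2 - 2*b - 3) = (b - 3)*(b + 1)*(b + 1)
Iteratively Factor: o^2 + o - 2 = (o + 2)*(o - 1)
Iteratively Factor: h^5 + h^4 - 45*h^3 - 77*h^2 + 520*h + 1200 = (h + 4)*(h^4 - 3*h^3 - 33*h^2 + 55*h + 300) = (h + 3)*(h + 4)*(h^3 - 6*h^2 - 15*h + 100) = (h + 3)*(h + 4)^2*(h^2 - 10*h + 25) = (h - 5)*(h + 3)*(h + 4)^2*(h - 5)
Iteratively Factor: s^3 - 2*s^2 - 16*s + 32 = (s - 2)*(s^2 - 16) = (s - 2)*(s + 4)*(s - 4)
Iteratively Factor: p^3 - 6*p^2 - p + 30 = (p - 5)*(p^2 - p - 6) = (p - 5)*(p - 3)*(p + 2)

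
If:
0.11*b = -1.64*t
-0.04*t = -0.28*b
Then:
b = 0.00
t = 0.00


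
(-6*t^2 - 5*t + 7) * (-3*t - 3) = 18*t^3 + 33*t^2 - 6*t - 21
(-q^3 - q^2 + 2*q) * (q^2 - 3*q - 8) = -q^5 + 2*q^4 + 13*q^3 + 2*q^2 - 16*q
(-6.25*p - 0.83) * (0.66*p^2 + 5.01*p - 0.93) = -4.125*p^3 - 31.8603*p^2 + 1.6542*p + 0.7719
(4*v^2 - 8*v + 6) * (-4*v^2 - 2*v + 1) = -16*v^4 + 24*v^3 - 4*v^2 - 20*v + 6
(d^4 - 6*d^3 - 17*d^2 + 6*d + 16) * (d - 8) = d^5 - 14*d^4 + 31*d^3 + 142*d^2 - 32*d - 128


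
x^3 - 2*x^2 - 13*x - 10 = (x - 5)*(x + 1)*(x + 2)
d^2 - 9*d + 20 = (d - 5)*(d - 4)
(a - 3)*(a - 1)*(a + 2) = a^3 - 2*a^2 - 5*a + 6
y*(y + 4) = y^2 + 4*y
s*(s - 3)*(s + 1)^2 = s^4 - s^3 - 5*s^2 - 3*s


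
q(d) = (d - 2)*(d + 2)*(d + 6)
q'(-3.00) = -13.00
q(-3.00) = 15.00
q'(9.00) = 347.00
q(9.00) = 1155.00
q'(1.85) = 28.47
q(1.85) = -4.53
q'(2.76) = 51.97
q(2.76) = 31.69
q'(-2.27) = -15.78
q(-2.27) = 4.30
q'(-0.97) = -12.82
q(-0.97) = -15.39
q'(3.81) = 85.27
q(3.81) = 103.16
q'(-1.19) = -14.03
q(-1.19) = -12.43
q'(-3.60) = -8.32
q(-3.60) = 21.50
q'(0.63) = 4.75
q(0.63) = -23.89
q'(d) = (d - 2)*(d + 2) + (d - 2)*(d + 6) + (d + 2)*(d + 6)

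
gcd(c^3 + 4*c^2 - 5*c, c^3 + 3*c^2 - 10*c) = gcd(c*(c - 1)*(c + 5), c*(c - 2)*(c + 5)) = c^2 + 5*c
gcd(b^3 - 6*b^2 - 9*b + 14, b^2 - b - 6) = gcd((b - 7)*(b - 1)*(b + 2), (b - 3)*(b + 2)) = b + 2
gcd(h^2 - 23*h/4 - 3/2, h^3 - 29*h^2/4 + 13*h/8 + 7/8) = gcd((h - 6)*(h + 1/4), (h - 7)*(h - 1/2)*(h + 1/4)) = h + 1/4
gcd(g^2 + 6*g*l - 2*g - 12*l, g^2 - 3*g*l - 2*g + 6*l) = g - 2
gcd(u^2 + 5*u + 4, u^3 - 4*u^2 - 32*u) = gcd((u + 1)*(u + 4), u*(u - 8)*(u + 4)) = u + 4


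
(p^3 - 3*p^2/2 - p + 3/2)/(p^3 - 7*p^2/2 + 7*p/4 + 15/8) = 4*(p^2 - 1)/(4*p^2 - 8*p - 5)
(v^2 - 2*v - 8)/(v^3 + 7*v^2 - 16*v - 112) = (v + 2)/(v^2 + 11*v + 28)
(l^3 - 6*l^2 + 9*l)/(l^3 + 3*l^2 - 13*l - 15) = l*(l - 3)/(l^2 + 6*l + 5)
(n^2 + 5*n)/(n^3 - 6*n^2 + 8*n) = (n + 5)/(n^2 - 6*n + 8)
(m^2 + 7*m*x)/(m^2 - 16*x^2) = m*(m + 7*x)/(m^2 - 16*x^2)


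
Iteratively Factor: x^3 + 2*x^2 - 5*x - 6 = (x + 1)*(x^2 + x - 6) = (x + 1)*(x + 3)*(x - 2)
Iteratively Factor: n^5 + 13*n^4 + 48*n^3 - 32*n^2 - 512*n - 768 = (n + 4)*(n^4 + 9*n^3 + 12*n^2 - 80*n - 192) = (n - 3)*(n + 4)*(n^3 + 12*n^2 + 48*n + 64) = (n - 3)*(n + 4)^2*(n^2 + 8*n + 16) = (n - 3)*(n + 4)^3*(n + 4)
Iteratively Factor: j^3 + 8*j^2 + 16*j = (j + 4)*(j^2 + 4*j) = (j + 4)^2*(j)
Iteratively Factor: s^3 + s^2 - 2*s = (s)*(s^2 + s - 2) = s*(s - 1)*(s + 2)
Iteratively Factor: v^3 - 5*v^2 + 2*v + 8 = (v - 2)*(v^2 - 3*v - 4) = (v - 4)*(v - 2)*(v + 1)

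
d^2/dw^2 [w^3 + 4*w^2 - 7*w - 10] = 6*w + 8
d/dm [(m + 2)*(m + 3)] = 2*m + 5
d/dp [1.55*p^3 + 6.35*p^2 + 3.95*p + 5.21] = 4.65*p^2 + 12.7*p + 3.95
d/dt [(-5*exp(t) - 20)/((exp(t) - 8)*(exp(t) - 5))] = 5*(exp(2*t) + 8*exp(t) - 92)*exp(t)/(exp(4*t) - 26*exp(3*t) + 249*exp(2*t) - 1040*exp(t) + 1600)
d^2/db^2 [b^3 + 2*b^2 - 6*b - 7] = 6*b + 4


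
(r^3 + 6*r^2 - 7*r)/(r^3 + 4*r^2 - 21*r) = (r - 1)/(r - 3)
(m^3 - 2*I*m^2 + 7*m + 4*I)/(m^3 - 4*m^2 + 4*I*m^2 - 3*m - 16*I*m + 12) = (m^2 - 3*I*m + 4)/(m^2 + m*(-4 + 3*I) - 12*I)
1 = 1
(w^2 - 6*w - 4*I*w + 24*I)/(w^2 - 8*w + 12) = (w - 4*I)/(w - 2)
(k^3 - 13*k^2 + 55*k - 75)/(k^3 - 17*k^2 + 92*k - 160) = (k^2 - 8*k + 15)/(k^2 - 12*k + 32)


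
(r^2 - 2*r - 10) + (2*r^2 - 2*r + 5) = 3*r^2 - 4*r - 5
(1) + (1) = 2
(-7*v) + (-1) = -7*v - 1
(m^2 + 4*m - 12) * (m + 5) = m^3 + 9*m^2 + 8*m - 60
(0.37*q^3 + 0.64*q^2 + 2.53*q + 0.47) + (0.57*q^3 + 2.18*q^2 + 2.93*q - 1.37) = 0.94*q^3 + 2.82*q^2 + 5.46*q - 0.9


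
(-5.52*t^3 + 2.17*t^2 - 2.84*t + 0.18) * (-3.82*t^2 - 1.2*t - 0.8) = 21.0864*t^5 - 1.6654*t^4 + 12.6608*t^3 + 0.9844*t^2 + 2.056*t - 0.144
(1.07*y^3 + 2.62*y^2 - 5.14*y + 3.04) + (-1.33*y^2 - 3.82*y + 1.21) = 1.07*y^3 + 1.29*y^2 - 8.96*y + 4.25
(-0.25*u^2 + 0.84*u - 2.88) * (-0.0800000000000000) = 0.02*u^2 - 0.0672*u + 0.2304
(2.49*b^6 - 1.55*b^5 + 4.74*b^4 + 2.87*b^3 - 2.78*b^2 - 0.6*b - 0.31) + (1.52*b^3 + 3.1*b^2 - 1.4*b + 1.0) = 2.49*b^6 - 1.55*b^5 + 4.74*b^4 + 4.39*b^3 + 0.32*b^2 - 2.0*b + 0.69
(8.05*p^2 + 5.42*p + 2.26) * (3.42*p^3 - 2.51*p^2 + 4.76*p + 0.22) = 27.531*p^5 - 1.6691*p^4 + 32.443*p^3 + 21.8976*p^2 + 11.95*p + 0.4972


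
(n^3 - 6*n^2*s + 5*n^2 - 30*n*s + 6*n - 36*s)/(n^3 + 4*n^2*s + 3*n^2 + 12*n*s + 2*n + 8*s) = (n^2 - 6*n*s + 3*n - 18*s)/(n^2 + 4*n*s + n + 4*s)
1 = 1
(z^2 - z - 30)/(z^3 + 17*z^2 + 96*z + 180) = (z - 6)/(z^2 + 12*z + 36)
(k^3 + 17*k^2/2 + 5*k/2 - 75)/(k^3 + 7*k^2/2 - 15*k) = (k + 5)/k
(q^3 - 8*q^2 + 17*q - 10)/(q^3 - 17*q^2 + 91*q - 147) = (q^3 - 8*q^2 + 17*q - 10)/(q^3 - 17*q^2 + 91*q - 147)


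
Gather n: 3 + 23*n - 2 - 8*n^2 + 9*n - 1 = -8*n^2 + 32*n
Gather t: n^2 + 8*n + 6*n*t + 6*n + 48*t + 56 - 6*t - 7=n^2 + 14*n + t*(6*n + 42) + 49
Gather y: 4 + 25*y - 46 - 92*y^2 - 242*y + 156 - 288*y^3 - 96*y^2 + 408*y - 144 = -288*y^3 - 188*y^2 + 191*y - 30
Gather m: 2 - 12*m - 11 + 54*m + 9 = 42*m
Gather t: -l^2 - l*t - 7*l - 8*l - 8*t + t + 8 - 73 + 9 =-l^2 - 15*l + t*(-l - 7) - 56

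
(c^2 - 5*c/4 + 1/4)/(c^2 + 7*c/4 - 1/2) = (c - 1)/(c + 2)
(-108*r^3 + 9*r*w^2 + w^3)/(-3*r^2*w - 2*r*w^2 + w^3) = (36*r^2 + 12*r*w + w^2)/(w*(r + w))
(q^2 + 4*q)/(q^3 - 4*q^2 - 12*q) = (q + 4)/(q^2 - 4*q - 12)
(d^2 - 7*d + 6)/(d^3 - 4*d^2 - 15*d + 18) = 1/(d + 3)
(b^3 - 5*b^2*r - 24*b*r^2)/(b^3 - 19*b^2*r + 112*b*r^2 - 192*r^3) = b*(b + 3*r)/(b^2 - 11*b*r + 24*r^2)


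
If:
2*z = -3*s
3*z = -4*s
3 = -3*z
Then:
No Solution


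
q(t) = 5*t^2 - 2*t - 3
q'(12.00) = 118.00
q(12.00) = 693.00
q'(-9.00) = -92.00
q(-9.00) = 420.00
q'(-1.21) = -14.10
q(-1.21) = 6.74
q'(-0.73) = -9.30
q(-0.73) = 1.12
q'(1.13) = 9.30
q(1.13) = 1.12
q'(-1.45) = -16.50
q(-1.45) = 10.41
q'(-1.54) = -17.40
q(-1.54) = 11.94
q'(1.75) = 15.50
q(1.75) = 8.81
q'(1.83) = 16.30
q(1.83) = 10.08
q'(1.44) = 12.40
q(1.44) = 4.49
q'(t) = 10*t - 2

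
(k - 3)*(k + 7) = k^2 + 4*k - 21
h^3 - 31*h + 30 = (h - 5)*(h - 1)*(h + 6)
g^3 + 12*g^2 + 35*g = g*(g + 5)*(g + 7)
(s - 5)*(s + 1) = s^2 - 4*s - 5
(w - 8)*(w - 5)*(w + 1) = w^3 - 12*w^2 + 27*w + 40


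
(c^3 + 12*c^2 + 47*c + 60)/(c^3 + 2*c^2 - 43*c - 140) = (c + 3)/(c - 7)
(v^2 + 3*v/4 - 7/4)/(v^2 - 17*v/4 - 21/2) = (v - 1)/(v - 6)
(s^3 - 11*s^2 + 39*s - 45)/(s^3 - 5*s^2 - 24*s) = (-s^3 + 11*s^2 - 39*s + 45)/(s*(-s^2 + 5*s + 24))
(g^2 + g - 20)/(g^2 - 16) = (g + 5)/(g + 4)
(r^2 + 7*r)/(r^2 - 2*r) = (r + 7)/(r - 2)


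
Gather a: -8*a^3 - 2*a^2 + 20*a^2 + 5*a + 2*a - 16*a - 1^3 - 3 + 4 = -8*a^3 + 18*a^2 - 9*a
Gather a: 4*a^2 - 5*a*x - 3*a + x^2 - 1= 4*a^2 + a*(-5*x - 3) + x^2 - 1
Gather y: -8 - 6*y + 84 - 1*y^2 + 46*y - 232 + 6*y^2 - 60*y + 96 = 5*y^2 - 20*y - 60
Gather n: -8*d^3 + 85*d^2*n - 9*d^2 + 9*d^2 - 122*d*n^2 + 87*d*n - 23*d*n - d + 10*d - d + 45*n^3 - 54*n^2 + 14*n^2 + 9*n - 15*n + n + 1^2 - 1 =-8*d^3 + 8*d + 45*n^3 + n^2*(-122*d - 40) + n*(85*d^2 + 64*d - 5)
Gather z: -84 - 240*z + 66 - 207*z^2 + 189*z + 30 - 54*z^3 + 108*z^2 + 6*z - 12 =-54*z^3 - 99*z^2 - 45*z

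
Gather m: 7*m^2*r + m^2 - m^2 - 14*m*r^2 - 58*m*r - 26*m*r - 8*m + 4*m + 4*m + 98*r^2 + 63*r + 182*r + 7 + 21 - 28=7*m^2*r + m*(-14*r^2 - 84*r) + 98*r^2 + 245*r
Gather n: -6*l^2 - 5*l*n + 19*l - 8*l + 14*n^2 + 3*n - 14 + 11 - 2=-6*l^2 + 11*l + 14*n^2 + n*(3 - 5*l) - 5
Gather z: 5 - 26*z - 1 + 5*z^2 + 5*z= 5*z^2 - 21*z + 4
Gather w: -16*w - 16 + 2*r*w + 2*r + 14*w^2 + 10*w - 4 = 2*r + 14*w^2 + w*(2*r - 6) - 20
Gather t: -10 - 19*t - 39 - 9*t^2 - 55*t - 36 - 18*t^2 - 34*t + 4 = -27*t^2 - 108*t - 81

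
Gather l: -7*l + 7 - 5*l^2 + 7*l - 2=5 - 5*l^2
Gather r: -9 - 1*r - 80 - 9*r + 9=-10*r - 80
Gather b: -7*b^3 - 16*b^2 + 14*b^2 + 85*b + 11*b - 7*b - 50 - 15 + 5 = -7*b^3 - 2*b^2 + 89*b - 60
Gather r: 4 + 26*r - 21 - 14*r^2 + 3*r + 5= -14*r^2 + 29*r - 12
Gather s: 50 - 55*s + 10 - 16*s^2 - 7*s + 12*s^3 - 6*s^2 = 12*s^3 - 22*s^2 - 62*s + 60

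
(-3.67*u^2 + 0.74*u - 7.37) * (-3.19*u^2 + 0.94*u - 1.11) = 11.7073*u^4 - 5.8104*u^3 + 28.2796*u^2 - 7.7492*u + 8.1807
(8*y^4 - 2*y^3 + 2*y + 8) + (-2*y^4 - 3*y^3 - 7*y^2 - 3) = 6*y^4 - 5*y^3 - 7*y^2 + 2*y + 5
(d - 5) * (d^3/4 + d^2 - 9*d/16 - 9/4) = d^4/4 - d^3/4 - 89*d^2/16 + 9*d/16 + 45/4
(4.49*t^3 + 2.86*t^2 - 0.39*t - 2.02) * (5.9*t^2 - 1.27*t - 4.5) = 26.491*t^5 + 11.1717*t^4 - 26.1382*t^3 - 24.2927*t^2 + 4.3204*t + 9.09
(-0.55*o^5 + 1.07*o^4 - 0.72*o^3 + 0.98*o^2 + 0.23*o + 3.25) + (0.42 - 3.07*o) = -0.55*o^5 + 1.07*o^4 - 0.72*o^3 + 0.98*o^2 - 2.84*o + 3.67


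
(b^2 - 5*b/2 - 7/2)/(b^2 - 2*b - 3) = (b - 7/2)/(b - 3)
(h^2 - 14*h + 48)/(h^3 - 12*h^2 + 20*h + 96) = 1/(h + 2)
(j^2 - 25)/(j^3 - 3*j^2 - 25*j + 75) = 1/(j - 3)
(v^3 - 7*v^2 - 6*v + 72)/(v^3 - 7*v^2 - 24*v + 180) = (v^2 - v - 12)/(v^2 - v - 30)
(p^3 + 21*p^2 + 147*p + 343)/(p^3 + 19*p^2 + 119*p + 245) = (p + 7)/(p + 5)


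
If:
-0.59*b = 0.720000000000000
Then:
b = -1.22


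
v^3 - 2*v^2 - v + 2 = (v - 2)*(v - 1)*(v + 1)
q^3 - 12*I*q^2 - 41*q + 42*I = (q - 7*I)*(q - 3*I)*(q - 2*I)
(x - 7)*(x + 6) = x^2 - x - 42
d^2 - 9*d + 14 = (d - 7)*(d - 2)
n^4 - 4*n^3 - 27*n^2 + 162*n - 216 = (n - 4)*(n - 3)^2*(n + 6)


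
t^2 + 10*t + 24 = (t + 4)*(t + 6)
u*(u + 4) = u^2 + 4*u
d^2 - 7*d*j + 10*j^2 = (d - 5*j)*(d - 2*j)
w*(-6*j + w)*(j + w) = -6*j^2*w - 5*j*w^2 + w^3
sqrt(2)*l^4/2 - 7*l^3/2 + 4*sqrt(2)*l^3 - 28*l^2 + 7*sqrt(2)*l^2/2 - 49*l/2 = l*(l + 7)*(l - 7*sqrt(2)/2)*(sqrt(2)*l/2 + sqrt(2)/2)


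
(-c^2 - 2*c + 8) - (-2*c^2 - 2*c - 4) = c^2 + 12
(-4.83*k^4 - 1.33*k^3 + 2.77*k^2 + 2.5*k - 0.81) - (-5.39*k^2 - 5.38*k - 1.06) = -4.83*k^4 - 1.33*k^3 + 8.16*k^2 + 7.88*k + 0.25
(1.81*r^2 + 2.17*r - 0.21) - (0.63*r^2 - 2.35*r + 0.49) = 1.18*r^2 + 4.52*r - 0.7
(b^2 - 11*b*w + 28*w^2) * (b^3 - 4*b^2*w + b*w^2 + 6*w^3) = b^5 - 15*b^4*w + 73*b^3*w^2 - 117*b^2*w^3 - 38*b*w^4 + 168*w^5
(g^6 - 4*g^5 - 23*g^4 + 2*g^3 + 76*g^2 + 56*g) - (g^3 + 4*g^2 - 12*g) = g^6 - 4*g^5 - 23*g^4 + g^3 + 72*g^2 + 68*g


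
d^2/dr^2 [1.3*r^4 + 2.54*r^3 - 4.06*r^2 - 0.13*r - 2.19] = 15.6*r^2 + 15.24*r - 8.12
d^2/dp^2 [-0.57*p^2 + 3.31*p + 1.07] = -1.14000000000000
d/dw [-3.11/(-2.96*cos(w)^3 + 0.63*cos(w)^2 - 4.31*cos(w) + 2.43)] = (27.6168*cos(w)^2 - 3.9186*cos(w) + 13.4041)*sin(w)/(2.96*cos(w)^3 - 0.63*cos(w)^2 + 4.31*cos(w) - 2.43)^2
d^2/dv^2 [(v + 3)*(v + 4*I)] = 2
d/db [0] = 0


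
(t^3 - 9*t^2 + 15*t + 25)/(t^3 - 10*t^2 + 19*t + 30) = (t - 5)/(t - 6)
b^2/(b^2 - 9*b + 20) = b^2/(b^2 - 9*b + 20)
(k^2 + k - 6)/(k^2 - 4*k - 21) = (k - 2)/(k - 7)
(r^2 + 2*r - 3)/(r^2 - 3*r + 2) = (r + 3)/(r - 2)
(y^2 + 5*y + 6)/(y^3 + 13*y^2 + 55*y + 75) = (y + 2)/(y^2 + 10*y + 25)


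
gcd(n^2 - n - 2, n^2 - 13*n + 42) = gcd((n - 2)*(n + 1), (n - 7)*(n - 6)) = 1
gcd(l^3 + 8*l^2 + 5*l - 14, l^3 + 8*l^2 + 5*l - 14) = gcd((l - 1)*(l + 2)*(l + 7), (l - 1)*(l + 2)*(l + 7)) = l^3 + 8*l^2 + 5*l - 14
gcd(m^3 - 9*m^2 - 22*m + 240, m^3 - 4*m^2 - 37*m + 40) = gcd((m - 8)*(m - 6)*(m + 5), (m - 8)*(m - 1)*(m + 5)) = m^2 - 3*m - 40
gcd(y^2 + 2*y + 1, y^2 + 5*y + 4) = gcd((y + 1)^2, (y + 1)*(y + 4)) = y + 1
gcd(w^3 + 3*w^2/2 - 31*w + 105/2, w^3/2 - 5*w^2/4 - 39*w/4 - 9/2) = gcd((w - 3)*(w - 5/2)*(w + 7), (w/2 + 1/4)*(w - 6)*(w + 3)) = 1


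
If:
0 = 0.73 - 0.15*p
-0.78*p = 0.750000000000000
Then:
No Solution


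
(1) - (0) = 1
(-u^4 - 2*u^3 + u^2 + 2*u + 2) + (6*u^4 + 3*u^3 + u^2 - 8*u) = 5*u^4 + u^3 + 2*u^2 - 6*u + 2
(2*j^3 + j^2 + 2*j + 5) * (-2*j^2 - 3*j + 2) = -4*j^5 - 8*j^4 - 3*j^3 - 14*j^2 - 11*j + 10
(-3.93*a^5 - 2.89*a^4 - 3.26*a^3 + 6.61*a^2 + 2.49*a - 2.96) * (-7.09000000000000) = 27.8637*a^5 + 20.4901*a^4 + 23.1134*a^3 - 46.8649*a^2 - 17.6541*a + 20.9864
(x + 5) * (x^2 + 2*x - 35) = x^3 + 7*x^2 - 25*x - 175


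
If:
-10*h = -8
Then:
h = 4/5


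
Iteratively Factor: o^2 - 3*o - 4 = (o - 4)*(o + 1)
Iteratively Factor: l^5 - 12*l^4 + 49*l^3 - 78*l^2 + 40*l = (l - 4)*(l^4 - 8*l^3 + 17*l^2 - 10*l) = (l - 4)*(l - 2)*(l^3 - 6*l^2 + 5*l) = l*(l - 4)*(l - 2)*(l^2 - 6*l + 5) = l*(l - 4)*(l - 2)*(l - 1)*(l - 5)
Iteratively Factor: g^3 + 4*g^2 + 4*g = (g + 2)*(g^2 + 2*g) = (g + 2)^2*(g)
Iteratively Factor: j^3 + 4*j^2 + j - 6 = (j + 3)*(j^2 + j - 2) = (j - 1)*(j + 3)*(j + 2)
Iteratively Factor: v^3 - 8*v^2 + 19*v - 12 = (v - 4)*(v^2 - 4*v + 3) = (v - 4)*(v - 3)*(v - 1)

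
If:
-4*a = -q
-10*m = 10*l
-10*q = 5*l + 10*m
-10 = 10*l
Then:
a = -1/8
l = -1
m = 1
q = -1/2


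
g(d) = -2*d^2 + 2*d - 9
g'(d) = 2 - 4*d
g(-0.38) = -10.05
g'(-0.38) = 3.52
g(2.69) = -18.09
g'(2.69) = -8.76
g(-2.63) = -28.09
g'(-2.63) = 12.52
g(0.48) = -8.50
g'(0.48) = 0.08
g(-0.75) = -11.62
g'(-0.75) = 5.00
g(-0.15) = -9.34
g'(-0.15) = 2.60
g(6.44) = -79.07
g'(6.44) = -23.76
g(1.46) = -10.34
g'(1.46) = -3.84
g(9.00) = -153.00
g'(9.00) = -34.00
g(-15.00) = -489.00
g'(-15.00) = 62.00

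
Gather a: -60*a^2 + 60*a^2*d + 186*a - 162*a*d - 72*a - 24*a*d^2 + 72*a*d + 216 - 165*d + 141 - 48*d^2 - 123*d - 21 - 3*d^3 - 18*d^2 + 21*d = a^2*(60*d - 60) + a*(-24*d^2 - 90*d + 114) - 3*d^3 - 66*d^2 - 267*d + 336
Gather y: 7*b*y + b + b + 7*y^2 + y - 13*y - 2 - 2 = 2*b + 7*y^2 + y*(7*b - 12) - 4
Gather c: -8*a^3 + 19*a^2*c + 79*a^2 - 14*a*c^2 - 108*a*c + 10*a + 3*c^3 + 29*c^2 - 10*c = -8*a^3 + 79*a^2 + 10*a + 3*c^3 + c^2*(29 - 14*a) + c*(19*a^2 - 108*a - 10)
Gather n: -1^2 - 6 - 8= -15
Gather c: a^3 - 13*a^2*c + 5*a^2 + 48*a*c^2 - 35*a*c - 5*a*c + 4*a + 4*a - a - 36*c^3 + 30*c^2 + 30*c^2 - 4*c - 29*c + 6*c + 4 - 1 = a^3 + 5*a^2 + 7*a - 36*c^3 + c^2*(48*a + 60) + c*(-13*a^2 - 40*a - 27) + 3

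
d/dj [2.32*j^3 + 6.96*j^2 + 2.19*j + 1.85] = 6.96*j^2 + 13.92*j + 2.19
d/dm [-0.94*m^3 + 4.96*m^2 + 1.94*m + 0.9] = -2.82*m^2 + 9.92*m + 1.94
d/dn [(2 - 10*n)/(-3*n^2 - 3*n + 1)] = 2*(-15*n^2 + 6*n - 2)/(9*n^4 + 18*n^3 + 3*n^2 - 6*n + 1)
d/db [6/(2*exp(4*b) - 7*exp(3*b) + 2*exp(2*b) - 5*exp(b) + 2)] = (-48*exp(3*b) + 126*exp(2*b) - 24*exp(b) + 30)*exp(b)/(2*exp(4*b) - 7*exp(3*b) + 2*exp(2*b) - 5*exp(b) + 2)^2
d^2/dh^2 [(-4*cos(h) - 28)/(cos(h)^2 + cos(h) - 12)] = (9*(1 - cos(2*h))^2*cos(h) + 27*(1 - cos(2*h))^2 + 727*cos(h) + 734*cos(2*h) + 99*cos(3*h) - 2*cos(5*h) - 198)/((cos(h) - 3)^3*(cos(h) + 4)^3)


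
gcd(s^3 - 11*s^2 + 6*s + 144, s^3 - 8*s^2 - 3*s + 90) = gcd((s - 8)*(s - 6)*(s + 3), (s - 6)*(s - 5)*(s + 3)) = s^2 - 3*s - 18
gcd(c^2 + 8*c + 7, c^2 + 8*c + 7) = c^2 + 8*c + 7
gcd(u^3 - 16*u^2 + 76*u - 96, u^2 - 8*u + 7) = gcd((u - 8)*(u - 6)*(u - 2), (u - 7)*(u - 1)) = 1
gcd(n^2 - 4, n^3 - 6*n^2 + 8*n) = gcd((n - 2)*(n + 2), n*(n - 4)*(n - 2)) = n - 2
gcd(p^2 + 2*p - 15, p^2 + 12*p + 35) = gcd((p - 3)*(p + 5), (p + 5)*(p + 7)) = p + 5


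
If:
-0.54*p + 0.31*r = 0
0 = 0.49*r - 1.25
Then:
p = 1.46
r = 2.55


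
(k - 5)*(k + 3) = k^2 - 2*k - 15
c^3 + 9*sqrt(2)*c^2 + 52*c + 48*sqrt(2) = (c + 2*sqrt(2))*(c + 3*sqrt(2))*(c + 4*sqrt(2))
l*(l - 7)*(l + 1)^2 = l^4 - 5*l^3 - 13*l^2 - 7*l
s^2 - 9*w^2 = (s - 3*w)*(s + 3*w)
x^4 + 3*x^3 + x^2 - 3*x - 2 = (x - 1)*(x + 1)^2*(x + 2)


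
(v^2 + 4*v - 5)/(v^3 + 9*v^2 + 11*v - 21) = (v + 5)/(v^2 + 10*v + 21)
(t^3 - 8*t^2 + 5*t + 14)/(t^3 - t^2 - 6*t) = (-t^3 + 8*t^2 - 5*t - 14)/(t*(-t^2 + t + 6))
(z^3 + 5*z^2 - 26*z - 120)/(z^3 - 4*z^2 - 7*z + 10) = (z^2 + 10*z + 24)/(z^2 + z - 2)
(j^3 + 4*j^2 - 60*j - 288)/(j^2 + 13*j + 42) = (j^2 - 2*j - 48)/(j + 7)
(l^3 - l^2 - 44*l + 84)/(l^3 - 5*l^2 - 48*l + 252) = (l - 2)/(l - 6)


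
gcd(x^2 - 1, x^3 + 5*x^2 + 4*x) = x + 1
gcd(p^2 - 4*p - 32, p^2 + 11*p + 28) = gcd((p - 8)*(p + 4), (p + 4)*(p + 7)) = p + 4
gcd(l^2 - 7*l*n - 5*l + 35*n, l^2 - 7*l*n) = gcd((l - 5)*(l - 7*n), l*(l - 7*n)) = l - 7*n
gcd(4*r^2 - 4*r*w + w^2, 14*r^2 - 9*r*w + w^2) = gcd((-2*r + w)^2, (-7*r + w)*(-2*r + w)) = 2*r - w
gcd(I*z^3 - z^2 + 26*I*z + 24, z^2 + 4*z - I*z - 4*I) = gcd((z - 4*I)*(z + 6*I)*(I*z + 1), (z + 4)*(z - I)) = z - I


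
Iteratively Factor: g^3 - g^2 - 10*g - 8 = (g - 4)*(g^2 + 3*g + 2) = (g - 4)*(g + 1)*(g + 2)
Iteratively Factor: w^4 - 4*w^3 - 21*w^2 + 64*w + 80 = (w + 1)*(w^3 - 5*w^2 - 16*w + 80) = (w - 5)*(w + 1)*(w^2 - 16) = (w - 5)*(w + 1)*(w + 4)*(w - 4)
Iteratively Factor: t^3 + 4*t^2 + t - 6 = (t - 1)*(t^2 + 5*t + 6) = (t - 1)*(t + 3)*(t + 2)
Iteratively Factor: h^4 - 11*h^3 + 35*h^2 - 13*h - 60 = (h - 3)*(h^3 - 8*h^2 + 11*h + 20) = (h - 4)*(h - 3)*(h^2 - 4*h - 5) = (h - 4)*(h - 3)*(h + 1)*(h - 5)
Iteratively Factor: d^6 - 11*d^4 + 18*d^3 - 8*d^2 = (d - 1)*(d^5 + d^4 - 10*d^3 + 8*d^2) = d*(d - 1)*(d^4 + d^3 - 10*d^2 + 8*d) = d*(d - 1)^2*(d^3 + 2*d^2 - 8*d) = d*(d - 1)^2*(d + 4)*(d^2 - 2*d) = d*(d - 2)*(d - 1)^2*(d + 4)*(d)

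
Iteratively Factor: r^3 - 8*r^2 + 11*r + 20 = (r + 1)*(r^2 - 9*r + 20) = (r - 4)*(r + 1)*(r - 5)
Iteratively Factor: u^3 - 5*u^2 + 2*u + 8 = (u + 1)*(u^2 - 6*u + 8) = (u - 2)*(u + 1)*(u - 4)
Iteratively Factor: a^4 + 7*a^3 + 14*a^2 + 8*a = (a)*(a^3 + 7*a^2 + 14*a + 8) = a*(a + 4)*(a^2 + 3*a + 2) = a*(a + 2)*(a + 4)*(a + 1)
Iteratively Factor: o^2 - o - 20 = (o - 5)*(o + 4)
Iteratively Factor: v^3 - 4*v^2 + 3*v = (v)*(v^2 - 4*v + 3) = v*(v - 1)*(v - 3)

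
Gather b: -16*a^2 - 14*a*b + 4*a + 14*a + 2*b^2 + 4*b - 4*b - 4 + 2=-16*a^2 - 14*a*b + 18*a + 2*b^2 - 2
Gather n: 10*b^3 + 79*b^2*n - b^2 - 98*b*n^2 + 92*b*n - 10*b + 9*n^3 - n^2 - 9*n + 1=10*b^3 - b^2 - 10*b + 9*n^3 + n^2*(-98*b - 1) + n*(79*b^2 + 92*b - 9) + 1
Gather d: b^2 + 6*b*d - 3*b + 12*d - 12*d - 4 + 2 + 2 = b^2 + 6*b*d - 3*b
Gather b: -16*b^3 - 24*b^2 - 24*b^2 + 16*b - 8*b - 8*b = -16*b^3 - 48*b^2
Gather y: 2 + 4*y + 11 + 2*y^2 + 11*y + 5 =2*y^2 + 15*y + 18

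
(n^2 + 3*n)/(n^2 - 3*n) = (n + 3)/(n - 3)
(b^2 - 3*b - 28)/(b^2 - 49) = (b + 4)/(b + 7)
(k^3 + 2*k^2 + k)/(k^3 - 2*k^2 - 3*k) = (k + 1)/(k - 3)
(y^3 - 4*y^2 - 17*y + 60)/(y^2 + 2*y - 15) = (y^2 - y - 20)/(y + 5)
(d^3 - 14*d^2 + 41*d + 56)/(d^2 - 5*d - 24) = (d^2 - 6*d - 7)/(d + 3)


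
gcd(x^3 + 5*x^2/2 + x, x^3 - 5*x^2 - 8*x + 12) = x + 2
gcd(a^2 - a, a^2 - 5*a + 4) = a - 1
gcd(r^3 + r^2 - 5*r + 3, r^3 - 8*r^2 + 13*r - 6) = r^2 - 2*r + 1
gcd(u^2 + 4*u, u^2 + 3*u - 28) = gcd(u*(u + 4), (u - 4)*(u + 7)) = 1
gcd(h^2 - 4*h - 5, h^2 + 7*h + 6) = h + 1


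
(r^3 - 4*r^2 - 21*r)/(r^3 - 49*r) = (r + 3)/(r + 7)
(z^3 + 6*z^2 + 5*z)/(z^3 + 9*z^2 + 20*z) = (z + 1)/(z + 4)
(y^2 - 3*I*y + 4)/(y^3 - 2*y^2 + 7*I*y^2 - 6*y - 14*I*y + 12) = (y - 4*I)/(y^2 + y*(-2 + 6*I) - 12*I)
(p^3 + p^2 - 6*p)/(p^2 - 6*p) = (p^2 + p - 6)/(p - 6)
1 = 1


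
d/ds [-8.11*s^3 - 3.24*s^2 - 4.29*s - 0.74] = -24.33*s^2 - 6.48*s - 4.29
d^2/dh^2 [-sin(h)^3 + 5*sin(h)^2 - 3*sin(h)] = 9*sin(h)^3 - 20*sin(h)^2 - 3*sin(h) + 10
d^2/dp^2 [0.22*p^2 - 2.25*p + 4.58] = 0.440000000000000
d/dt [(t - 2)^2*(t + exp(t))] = (t - 2)*(2*t + (t - 2)*(exp(t) + 1) + 2*exp(t))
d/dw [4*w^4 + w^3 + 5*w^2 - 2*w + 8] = 16*w^3 + 3*w^2 + 10*w - 2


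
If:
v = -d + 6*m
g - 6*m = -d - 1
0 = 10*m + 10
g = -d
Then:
No Solution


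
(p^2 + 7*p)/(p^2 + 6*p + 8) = p*(p + 7)/(p^2 + 6*p + 8)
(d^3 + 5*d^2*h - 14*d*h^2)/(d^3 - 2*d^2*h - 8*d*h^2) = (-d^2 - 5*d*h + 14*h^2)/(-d^2 + 2*d*h + 8*h^2)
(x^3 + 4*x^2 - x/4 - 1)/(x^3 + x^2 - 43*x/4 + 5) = (2*x + 1)/(2*x - 5)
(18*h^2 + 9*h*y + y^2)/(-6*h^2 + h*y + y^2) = (6*h + y)/(-2*h + y)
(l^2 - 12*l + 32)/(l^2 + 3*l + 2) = (l^2 - 12*l + 32)/(l^2 + 3*l + 2)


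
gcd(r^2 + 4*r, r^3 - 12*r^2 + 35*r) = r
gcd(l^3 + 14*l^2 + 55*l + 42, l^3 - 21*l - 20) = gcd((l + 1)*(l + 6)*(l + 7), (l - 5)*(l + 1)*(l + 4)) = l + 1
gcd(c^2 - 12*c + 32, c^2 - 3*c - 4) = c - 4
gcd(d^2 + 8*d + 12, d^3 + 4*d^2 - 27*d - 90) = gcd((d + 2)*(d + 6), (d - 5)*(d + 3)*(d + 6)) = d + 6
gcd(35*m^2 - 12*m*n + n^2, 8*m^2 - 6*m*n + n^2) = 1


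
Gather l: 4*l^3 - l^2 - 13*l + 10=4*l^3 - l^2 - 13*l + 10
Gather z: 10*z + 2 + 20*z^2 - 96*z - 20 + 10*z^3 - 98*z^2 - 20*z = 10*z^3 - 78*z^2 - 106*z - 18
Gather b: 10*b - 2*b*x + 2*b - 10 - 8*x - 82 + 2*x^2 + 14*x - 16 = b*(12 - 2*x) + 2*x^2 + 6*x - 108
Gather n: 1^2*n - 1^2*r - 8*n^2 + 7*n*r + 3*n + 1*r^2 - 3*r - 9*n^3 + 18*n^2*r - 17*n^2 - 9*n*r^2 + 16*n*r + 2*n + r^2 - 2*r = -9*n^3 + n^2*(18*r - 25) + n*(-9*r^2 + 23*r + 6) + 2*r^2 - 6*r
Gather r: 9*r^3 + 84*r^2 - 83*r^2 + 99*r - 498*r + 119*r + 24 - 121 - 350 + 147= 9*r^3 + r^2 - 280*r - 300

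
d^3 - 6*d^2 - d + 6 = (d - 6)*(d - 1)*(d + 1)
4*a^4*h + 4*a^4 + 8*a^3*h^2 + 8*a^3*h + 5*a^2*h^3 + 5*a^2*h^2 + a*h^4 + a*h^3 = (a + h)*(2*a + h)^2*(a*h + a)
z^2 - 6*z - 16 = (z - 8)*(z + 2)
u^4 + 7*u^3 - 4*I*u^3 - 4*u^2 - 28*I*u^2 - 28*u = u*(u + 7)*(u - 2*I)^2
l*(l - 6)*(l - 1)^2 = l^4 - 8*l^3 + 13*l^2 - 6*l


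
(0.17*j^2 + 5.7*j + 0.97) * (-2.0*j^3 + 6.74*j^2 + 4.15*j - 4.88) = -0.34*j^5 - 10.2542*j^4 + 37.1835*j^3 + 29.3632*j^2 - 23.7905*j - 4.7336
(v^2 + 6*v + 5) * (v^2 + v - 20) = v^4 + 7*v^3 - 9*v^2 - 115*v - 100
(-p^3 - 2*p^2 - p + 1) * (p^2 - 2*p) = -p^5 + 3*p^3 + 3*p^2 - 2*p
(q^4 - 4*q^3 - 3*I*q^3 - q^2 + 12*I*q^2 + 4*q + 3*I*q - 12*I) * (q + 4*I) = q^5 - 4*q^4 + I*q^4 + 11*q^3 - 4*I*q^3 - 44*q^2 - I*q^2 - 12*q + 4*I*q + 48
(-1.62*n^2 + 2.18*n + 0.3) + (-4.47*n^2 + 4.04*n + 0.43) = -6.09*n^2 + 6.22*n + 0.73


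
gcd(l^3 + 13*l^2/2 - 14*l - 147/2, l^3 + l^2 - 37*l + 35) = l + 7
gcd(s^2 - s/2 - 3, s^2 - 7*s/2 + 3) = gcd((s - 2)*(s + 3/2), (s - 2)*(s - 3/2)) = s - 2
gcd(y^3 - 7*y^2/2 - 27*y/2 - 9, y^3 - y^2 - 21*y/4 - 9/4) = y + 3/2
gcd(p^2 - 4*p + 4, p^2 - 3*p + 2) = p - 2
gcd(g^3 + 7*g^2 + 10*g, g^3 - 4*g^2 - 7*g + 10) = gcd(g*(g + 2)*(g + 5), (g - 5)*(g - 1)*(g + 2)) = g + 2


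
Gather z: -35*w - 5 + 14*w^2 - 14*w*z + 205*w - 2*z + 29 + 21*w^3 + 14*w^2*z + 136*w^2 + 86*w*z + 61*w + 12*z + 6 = 21*w^3 + 150*w^2 + 231*w + z*(14*w^2 + 72*w + 10) + 30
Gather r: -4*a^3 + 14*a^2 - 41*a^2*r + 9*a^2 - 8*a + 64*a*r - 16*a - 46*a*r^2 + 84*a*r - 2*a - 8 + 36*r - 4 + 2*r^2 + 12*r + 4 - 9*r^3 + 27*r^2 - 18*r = -4*a^3 + 23*a^2 - 26*a - 9*r^3 + r^2*(29 - 46*a) + r*(-41*a^2 + 148*a + 30) - 8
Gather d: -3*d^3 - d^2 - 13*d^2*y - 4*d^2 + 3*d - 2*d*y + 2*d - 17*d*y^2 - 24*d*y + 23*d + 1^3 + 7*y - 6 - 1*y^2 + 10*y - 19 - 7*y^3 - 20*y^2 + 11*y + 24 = -3*d^3 + d^2*(-13*y - 5) + d*(-17*y^2 - 26*y + 28) - 7*y^3 - 21*y^2 + 28*y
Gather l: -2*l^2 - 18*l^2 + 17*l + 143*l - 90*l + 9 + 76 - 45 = -20*l^2 + 70*l + 40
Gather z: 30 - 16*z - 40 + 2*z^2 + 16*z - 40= 2*z^2 - 50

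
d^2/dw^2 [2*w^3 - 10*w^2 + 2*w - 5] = 12*w - 20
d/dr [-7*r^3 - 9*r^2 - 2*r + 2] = -21*r^2 - 18*r - 2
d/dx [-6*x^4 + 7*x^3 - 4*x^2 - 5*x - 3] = -24*x^3 + 21*x^2 - 8*x - 5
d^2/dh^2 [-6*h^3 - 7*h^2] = -36*h - 14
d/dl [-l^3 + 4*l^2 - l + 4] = -3*l^2 + 8*l - 1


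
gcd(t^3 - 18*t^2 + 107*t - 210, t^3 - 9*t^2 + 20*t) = t - 5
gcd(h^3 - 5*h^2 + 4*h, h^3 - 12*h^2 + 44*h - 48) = h - 4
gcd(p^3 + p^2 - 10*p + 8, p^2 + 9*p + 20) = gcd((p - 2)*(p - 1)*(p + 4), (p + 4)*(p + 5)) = p + 4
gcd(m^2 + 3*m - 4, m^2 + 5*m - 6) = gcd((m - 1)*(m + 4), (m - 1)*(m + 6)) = m - 1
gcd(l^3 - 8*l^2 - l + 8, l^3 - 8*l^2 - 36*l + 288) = l - 8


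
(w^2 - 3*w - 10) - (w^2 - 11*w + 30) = 8*w - 40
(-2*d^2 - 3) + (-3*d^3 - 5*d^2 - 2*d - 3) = -3*d^3 - 7*d^2 - 2*d - 6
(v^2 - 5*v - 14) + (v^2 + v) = 2*v^2 - 4*v - 14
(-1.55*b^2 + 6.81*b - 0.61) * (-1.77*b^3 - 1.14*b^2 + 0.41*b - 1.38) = 2.7435*b^5 - 10.2867*b^4 - 7.3192*b^3 + 5.6265*b^2 - 9.6479*b + 0.8418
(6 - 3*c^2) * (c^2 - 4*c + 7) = -3*c^4 + 12*c^3 - 15*c^2 - 24*c + 42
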